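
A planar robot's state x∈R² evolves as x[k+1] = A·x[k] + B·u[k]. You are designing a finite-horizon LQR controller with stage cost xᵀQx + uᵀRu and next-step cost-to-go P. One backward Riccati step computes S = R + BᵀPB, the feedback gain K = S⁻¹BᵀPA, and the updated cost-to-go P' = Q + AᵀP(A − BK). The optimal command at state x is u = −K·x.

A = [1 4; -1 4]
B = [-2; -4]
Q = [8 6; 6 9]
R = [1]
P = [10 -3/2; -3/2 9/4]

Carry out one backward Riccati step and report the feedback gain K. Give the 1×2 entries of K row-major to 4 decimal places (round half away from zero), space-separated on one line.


BᵀP = [-14.0000 -6.0000]
S = R + BᵀPB = [1] + [52.0000] = [53.0000]
BᵀPA = [-8.0000 -80.0000]
K = S⁻¹·BᵀPA = [-0.1509 -1.5094]
A−BK = [0.6981 0.9811; -1.6038 -2.0377]
AᵀP(A−BK) = [14.0425 18.9245; 18.9245 27.2453]
P' = Q + AᵀP(A−BK) = [22.0425 24.9245; 24.9245 36.2453]
tr(P') = 58.2877

-0.1509 -1.5094


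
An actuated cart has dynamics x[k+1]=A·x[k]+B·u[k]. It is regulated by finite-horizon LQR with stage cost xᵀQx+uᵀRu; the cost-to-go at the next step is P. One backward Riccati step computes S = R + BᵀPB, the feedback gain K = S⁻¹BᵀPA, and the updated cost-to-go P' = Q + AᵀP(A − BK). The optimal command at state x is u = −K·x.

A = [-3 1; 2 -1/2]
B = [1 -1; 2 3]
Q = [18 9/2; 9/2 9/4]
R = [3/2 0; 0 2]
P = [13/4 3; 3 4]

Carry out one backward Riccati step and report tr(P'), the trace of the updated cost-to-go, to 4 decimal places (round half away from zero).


24.9365

BᵀP = [9.2500 11.0000; 5.7500 9.0000]
S = R + BᵀPB = [3/2 0; 0 2] + [31.2500 23.7500; 23.7500 21.2500] = [32.7500 23.7500; 23.7500 23.2500]
BᵀPA = [-5.7500 3.7500; 0.7500 1.2500]
K = S⁻¹·BᵀPA = [-0.7676 0.2913; 0.8163 -0.2438]
A−BK = [-1.4161 0.4649; 1.0861 -0.3512]
AᵀP(A−BK) = [4.2242 -1.3920; -1.3920 0.4623]
P' = Q + AᵀP(A−BK) = [22.2242 3.1080; 3.1080 2.7123]
tr(P') = 24.9365


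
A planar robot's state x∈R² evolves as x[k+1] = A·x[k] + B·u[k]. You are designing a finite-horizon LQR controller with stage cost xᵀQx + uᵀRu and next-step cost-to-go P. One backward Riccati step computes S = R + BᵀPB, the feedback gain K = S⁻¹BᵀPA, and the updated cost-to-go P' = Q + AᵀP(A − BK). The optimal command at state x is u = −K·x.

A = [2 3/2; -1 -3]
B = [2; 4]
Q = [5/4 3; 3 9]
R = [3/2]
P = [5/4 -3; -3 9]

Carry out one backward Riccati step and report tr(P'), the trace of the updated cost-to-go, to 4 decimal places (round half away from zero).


17.6082

BᵀP = [-9.5000 30.0000]
S = R + BᵀPB = [3/2] + [101.0000] = [102.5000]
BᵀPA = [-49.0000 -104.2500]
K = S⁻¹·BᵀPA = [-0.4780 -1.0171]
A−BK = [2.9561 3.5341; 0.9122 1.0683]
AᵀP(A−BK) = [2.5756 3.4134; 3.4134 4.7826]
P' = Q + AᵀP(A−BK) = [3.8256 6.4134; 6.4134 13.7826]
tr(P') = 17.6082


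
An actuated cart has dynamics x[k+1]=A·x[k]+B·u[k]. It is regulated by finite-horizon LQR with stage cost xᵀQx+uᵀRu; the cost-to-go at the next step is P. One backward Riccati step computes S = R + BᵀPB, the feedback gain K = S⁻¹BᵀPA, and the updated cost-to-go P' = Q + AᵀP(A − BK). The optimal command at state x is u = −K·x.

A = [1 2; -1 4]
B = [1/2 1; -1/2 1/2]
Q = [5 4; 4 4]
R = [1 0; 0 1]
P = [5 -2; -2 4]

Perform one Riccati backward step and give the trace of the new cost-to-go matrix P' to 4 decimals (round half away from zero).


31.5507

BᵀP = [3.5000 -3.0000; 4.0000 0.0000]
S = R + BᵀPB = [1 0; 0 1] + [3.2500 2.0000; 2.0000 4.0000] = [4.2500 2.0000; 2.0000 5.0000]
BᵀPA = [6.5000 -5.0000; 4.0000 8.0000]
K = S⁻¹·BᵀPA = [1.4203 -2.3768; 0.2319 2.5507]
A−BK = [0.0580 0.6377; -0.4058 1.5362]
AᵀP(A−BK) = [2.8406 -4.7536; -4.7536 19.7101]
P' = Q + AᵀP(A−BK) = [7.8406 -0.7536; -0.7536 23.7101]
tr(P') = 31.5507


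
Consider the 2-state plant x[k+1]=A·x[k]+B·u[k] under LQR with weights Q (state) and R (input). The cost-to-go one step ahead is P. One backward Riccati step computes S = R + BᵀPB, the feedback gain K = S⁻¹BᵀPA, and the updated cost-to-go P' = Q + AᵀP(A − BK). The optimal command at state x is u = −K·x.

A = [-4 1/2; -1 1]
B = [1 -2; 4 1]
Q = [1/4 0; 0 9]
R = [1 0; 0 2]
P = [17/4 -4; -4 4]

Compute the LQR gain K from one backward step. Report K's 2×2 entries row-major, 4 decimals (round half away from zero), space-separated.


0.0831 0.1805 0.8987 -0.0169

BᵀP = [-11.7500 12.0000; -12.5000 12.0000]
S = R + BᵀPB = [1 0; 0 2] + [36.2500 35.5000; 35.5000 37.0000] = [37.2500 35.5000; 35.5000 39.0000]
BᵀPA = [35.0000 6.1250; 38.0000 5.7500]
K = S⁻¹·BᵀPA = [0.0831 0.1805; 0.8987 -0.0169]
A−BK = [-2.2857 0.2857; -2.2312 0.2948]
AᵀP(A−BK) = [2.9403 -0.1766; -0.1766 0.0539]
P' = Q + AᵀP(A−BK) = [3.1903 -0.1766; -0.1766 9.0539]
tr(P') = 12.2442


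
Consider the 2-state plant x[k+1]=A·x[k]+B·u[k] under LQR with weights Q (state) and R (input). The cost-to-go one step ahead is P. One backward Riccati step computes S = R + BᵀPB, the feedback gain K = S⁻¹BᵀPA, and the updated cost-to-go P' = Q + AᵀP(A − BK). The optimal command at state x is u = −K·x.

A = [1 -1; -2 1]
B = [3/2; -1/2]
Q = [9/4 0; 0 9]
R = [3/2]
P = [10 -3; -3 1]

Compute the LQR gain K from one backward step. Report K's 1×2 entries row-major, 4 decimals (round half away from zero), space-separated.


BᵀP = [16.5000 -5.0000]
S = R + BᵀPB = [3/2] + [27.2500] = [28.7500]
BᵀPA = [26.5000 -21.5000]
K = S⁻¹·BᵀPA = [0.9217 -0.7478]
A−BK = [-0.3826 0.1217; -1.5391 0.6261]
AᵀP(A−BK) = [1.5739 -1.1826; -1.1826 0.9217]
P' = Q + AᵀP(A−BK) = [3.8239 -1.1826; -1.1826 9.9217]
tr(P') = 13.7457

0.9217 -0.7478


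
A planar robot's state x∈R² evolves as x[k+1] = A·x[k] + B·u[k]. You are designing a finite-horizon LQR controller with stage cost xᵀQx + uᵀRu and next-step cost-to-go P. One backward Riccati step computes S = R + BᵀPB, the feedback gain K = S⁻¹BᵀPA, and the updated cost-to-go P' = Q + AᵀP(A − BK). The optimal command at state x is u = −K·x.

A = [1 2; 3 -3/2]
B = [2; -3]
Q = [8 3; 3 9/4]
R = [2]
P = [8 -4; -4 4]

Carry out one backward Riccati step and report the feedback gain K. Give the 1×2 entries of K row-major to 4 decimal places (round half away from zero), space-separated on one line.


-0.2712 0.7288

BᵀP = [28.0000 -20.0000]
S = R + BᵀPB = [2] + [116.0000] = [118.0000]
BᵀPA = [-32.0000 86.0000]
K = S⁻¹·BᵀPA = [-0.2712 0.7288]
A−BK = [1.5424 0.5424; 2.1864 0.6864]
AᵀP(A−BK) = [11.3220 3.3220; 3.3220 2.3220]
P' = Q + AᵀP(A−BK) = [19.3220 6.3220; 6.3220 4.5720]
tr(P') = 23.8941


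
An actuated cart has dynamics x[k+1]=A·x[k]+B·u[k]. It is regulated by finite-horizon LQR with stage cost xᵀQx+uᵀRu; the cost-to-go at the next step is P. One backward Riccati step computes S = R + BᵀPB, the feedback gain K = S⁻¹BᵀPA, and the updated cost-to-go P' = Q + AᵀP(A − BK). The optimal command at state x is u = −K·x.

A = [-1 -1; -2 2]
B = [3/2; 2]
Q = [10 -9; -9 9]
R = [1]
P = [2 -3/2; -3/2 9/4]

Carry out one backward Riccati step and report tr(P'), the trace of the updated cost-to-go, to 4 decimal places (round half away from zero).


BᵀP = [0.0000 2.2500]
S = R + BᵀPB = [1] + [4.5000] = [5.5000]
BᵀPA = [-4.5000 4.5000]
K = S⁻¹·BᵀPA = [-0.8182 0.8182]
A−BK = [0.2273 -2.2273; -0.3636 0.3636]
AᵀP(A−BK) = [1.3182 -3.3182; -3.3182 13.3182]
P' = Q + AᵀP(A−BK) = [11.3182 -12.3182; -12.3182 22.3182]
tr(P') = 33.6364

33.6364


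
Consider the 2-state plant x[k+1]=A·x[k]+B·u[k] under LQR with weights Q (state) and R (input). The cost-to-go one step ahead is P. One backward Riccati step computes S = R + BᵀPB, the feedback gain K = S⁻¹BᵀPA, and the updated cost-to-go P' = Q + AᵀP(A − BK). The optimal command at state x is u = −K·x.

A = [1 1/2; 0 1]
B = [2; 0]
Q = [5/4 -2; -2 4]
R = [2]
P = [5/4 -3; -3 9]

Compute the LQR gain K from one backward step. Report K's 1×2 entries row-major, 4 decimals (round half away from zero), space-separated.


0.3571 -0.6786

BᵀP = [2.5000 -6.0000]
S = R + BᵀPB = [2] + [5.0000] = [7.0000]
BᵀPA = [2.5000 -4.7500]
K = S⁻¹·BᵀPA = [0.3571 -0.6786]
A−BK = [0.2857 1.8571; 0.0000 1.0000]
AᵀP(A−BK) = [0.3571 -0.6786; -0.6786 3.0893]
P' = Q + AᵀP(A−BK) = [1.6071 -2.6786; -2.6786 7.0893]
tr(P') = 8.6964


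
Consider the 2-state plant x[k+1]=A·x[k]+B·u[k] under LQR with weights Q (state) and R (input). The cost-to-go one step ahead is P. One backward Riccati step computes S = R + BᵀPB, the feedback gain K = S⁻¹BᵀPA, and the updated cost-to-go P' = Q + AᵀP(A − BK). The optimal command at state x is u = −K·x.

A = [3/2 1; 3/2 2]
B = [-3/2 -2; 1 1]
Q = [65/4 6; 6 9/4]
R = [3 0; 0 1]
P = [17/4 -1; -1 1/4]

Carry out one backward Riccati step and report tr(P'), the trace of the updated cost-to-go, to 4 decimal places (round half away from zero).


BᵀP = [-7.3750 1.7500; -9.5000 2.2500]
S = R + BᵀPB = [3 0; 0 1] + [12.8125 16.5000; 16.5000 21.2500] = [15.8125 16.5000; 16.5000 22.2500]
BᵀPA = [-8.4375 -3.8750; -10.8750 -5.0000]
K = S⁻¹·BᵀPA = [-0.1043 -0.0467; -0.4114 -0.1901]
A−BK = [0.5207 0.5498; 2.0157 2.2368]
AᵀP(A−BK) = [0.2708 0.1638; 0.1638 0.1186]
P' = Q + AᵀP(A−BK) = [16.5208 6.1638; 6.1638 2.3686]
tr(P') = 18.8894

18.8894


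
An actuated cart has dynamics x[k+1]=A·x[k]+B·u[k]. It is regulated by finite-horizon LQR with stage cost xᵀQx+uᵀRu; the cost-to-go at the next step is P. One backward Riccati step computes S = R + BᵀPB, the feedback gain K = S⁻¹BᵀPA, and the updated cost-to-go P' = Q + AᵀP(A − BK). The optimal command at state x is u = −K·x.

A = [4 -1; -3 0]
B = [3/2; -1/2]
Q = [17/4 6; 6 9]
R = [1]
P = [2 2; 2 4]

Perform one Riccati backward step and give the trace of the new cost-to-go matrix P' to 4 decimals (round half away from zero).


26.9643

BᵀP = [2.0000 1.0000]
S = R + BᵀPB = [1] + [2.5000] = [3.5000]
BᵀPA = [5.0000 -2.0000]
K = S⁻¹·BᵀPA = [1.4286 -0.5714]
A−BK = [1.8571 -0.1429; -2.2857 -0.2857]
AᵀP(A−BK) = [12.8571 0.8571; 0.8571 0.8571]
P' = Q + AᵀP(A−BK) = [17.1071 6.8571; 6.8571 9.8571]
tr(P') = 26.9643


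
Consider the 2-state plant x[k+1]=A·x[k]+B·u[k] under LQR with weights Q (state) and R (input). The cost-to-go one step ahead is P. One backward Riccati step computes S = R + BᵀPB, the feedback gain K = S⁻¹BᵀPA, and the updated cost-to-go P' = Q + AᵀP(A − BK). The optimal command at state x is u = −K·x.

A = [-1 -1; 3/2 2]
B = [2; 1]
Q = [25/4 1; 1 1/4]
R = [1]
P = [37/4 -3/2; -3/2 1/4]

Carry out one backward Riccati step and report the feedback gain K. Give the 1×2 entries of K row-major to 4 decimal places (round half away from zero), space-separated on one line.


BᵀP = [17.0000 -2.7500]
S = R + BᵀPB = [1] + [31.2500] = [32.2500]
BᵀPA = [-21.1250 -22.5000]
K = S⁻¹·BᵀPA = [-0.6550 -0.6977]
A−BK = [0.3101 0.3953; 2.1550 2.6977]
AᵀP(A−BK) = [0.4748 0.5116; 0.5116 0.5523]
P' = Q + AᵀP(A−BK) = [6.7248 1.5116; 1.5116 0.8023]
tr(P') = 7.5271

-0.6550 -0.6977


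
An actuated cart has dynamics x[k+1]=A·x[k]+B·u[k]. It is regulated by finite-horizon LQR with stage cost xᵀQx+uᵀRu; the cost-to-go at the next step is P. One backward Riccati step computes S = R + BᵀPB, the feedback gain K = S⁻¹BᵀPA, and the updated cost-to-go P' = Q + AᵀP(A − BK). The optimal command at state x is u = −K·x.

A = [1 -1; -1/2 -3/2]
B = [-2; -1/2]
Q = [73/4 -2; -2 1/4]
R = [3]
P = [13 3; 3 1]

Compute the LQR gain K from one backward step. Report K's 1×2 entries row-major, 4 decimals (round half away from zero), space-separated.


BᵀP = [-27.5000 -6.5000]
S = R + BᵀPB = [3] + [58.2500] = [61.2500]
BᵀPA = [-24.2500 37.2500]
K = S⁻¹·BᵀPA = [-0.3959 0.6082]
A−BK = [0.2082 0.2163; -0.6980 -1.1959]
AᵀP(A−BK) = [0.6490 -0.5020; -0.5020 1.5959]
P' = Q + AᵀP(A−BK) = [18.8990 -2.5020; -2.5020 1.8459]
tr(P') = 20.7449

-0.3959 0.6082


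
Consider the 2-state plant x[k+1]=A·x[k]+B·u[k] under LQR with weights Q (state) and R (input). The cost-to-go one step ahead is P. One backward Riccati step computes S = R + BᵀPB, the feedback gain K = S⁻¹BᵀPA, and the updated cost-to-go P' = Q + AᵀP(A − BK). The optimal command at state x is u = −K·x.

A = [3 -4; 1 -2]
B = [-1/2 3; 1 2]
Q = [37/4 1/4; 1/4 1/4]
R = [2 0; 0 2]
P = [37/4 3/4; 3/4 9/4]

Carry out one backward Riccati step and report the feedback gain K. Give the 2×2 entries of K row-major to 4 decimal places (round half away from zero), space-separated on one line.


-0.4878 0.3447 0.8780 -1.2376

BᵀP = [-3.8750 1.8750; 29.2500 6.7500]
S = R + BᵀPB = [2 0; 0 2] + [3.8125 -7.8750; -7.8750 101.2500] = [5.8125 -7.8750; -7.8750 103.2500]
BᵀPA = [-9.7500 11.7500; 94.5000 -130.5000]
K = S⁻¹·BᵀPA = [-0.4878 0.3447; 0.8780 -1.2376]
A−BK = [0.1220 -0.1148; -0.2683 0.1305]
AᵀP(A−BK) = [2.2683 -2.6829; -2.6829 3.4388]
P' = Q + AᵀP(A−BK) = [11.5183 -2.4329; -2.4329 3.6888]
tr(P') = 15.2071


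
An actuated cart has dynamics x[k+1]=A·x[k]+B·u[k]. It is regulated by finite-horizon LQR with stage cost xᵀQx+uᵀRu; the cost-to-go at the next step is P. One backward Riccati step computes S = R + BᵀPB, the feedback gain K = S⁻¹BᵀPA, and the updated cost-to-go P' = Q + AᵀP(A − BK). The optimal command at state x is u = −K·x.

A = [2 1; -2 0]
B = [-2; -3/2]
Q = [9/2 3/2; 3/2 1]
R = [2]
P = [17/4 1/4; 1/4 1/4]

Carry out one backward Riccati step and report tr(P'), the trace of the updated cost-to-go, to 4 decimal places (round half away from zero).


9.8561

BᵀP = [-8.8750 -0.8750]
S = R + BᵀPB = [2] + [19.0625] = [21.0625]
BᵀPA = [-16.0000 -8.8750]
K = S⁻¹·BᵀPA = [-0.7596 -0.4214]
A−BK = [0.4807 0.1573; -3.1395 -0.6320]
AᵀP(A−BK) = [3.8457 1.2582; 1.2582 0.5104]
P' = Q + AᵀP(A−BK) = [8.3457 2.7582; 2.7582 1.5104]
tr(P') = 9.8561


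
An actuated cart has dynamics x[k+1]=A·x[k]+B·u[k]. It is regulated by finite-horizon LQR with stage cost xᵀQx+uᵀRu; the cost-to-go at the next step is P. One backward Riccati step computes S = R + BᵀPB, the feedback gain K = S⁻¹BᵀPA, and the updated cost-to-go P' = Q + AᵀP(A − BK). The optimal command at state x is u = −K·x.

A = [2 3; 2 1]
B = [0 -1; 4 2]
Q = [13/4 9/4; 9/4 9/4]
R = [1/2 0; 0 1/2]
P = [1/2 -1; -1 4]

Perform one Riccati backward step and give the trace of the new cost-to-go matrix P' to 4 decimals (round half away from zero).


BᵀP = [-4.0000 16.0000; -2.5000 9.0000]
S = R + BᵀPB = [1/2 0; 0 1/2] + [64.0000 36.0000; 36.0000 20.5000] = [64.5000 36.0000; 36.0000 21.0000]
BᵀPA = [24.0000 4.0000; 13.0000 1.5000]
K = S⁻¹·BᵀPA = [0.6154 0.5128; -0.4359 -0.8077]
A−BK = [1.5641 2.1923; 0.4103 0.5641]
AᵀP(A−BK) = [0.8974 1.1923; 1.1923 1.6603]
P' = Q + AᵀP(A−BK) = [4.1474 3.4423; 3.4423 3.9103]
tr(P') = 8.0577

8.0577


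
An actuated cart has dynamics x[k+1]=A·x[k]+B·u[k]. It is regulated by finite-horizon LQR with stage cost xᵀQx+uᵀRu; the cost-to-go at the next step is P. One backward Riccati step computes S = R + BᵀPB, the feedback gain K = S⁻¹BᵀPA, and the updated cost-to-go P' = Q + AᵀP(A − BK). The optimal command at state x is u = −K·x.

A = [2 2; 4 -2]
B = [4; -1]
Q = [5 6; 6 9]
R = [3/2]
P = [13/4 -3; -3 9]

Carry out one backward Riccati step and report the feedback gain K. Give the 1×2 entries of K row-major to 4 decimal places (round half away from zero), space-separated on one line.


BᵀP = [16.0000 -21.0000]
S = R + BᵀPB = [3/2] + [85.0000] = [86.5000]
BᵀPA = [-52.0000 74.0000]
K = S⁻¹·BᵀPA = [-0.6012 0.8555]
A−BK = [4.4046 -1.4220; 3.3988 -1.1445]
AᵀP(A−BK) = [77.7399 -26.5145; -26.5145 9.6936]
P' = Q + AᵀP(A−BK) = [82.7399 -20.5145; -20.5145 18.6936]
tr(P') = 101.4335

-0.6012 0.8555


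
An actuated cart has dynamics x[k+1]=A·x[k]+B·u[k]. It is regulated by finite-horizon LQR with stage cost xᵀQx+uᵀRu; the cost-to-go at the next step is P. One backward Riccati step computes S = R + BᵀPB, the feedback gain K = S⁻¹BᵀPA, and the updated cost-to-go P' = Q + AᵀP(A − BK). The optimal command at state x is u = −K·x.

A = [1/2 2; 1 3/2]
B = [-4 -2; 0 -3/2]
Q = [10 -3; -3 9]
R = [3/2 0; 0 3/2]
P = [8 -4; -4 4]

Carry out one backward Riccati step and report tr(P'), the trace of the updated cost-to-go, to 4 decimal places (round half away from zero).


20.6692

BᵀP = [-32.0000 16.0000; -10.0000 2.0000]
S = R + BᵀPB = [3/2 0; 0 3/2] + [128.0000 40.0000; 40.0000 17.0000] = [129.5000 40.0000; 40.0000 18.5000]
BᵀPA = [0.0000 -40.0000; -3.0000 -17.0000]
K = S⁻¹·BᵀPA = [0.1508 -0.0754; -0.4882 -0.7559]
A−BK = [0.1268 0.1866; 0.2677 0.3662]
AᵀP(A−BK) = [0.5353 0.7323; 0.7323 1.1338]
P' = Q + AᵀP(A−BK) = [10.5353 -2.2677; -2.2677 10.1338]
tr(P') = 20.6692


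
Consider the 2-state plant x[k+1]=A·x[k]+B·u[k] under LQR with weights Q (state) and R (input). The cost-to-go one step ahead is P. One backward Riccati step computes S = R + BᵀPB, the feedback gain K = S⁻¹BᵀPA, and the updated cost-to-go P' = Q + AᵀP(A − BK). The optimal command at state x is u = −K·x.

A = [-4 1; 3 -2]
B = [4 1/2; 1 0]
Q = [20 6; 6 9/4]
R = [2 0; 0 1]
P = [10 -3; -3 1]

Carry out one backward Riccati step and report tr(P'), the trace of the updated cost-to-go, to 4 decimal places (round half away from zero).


28.3332

BᵀP = [37.0000 -11.0000; 5.0000 -1.5000]
S = R + BᵀPB = [2 0; 0 1] + [137.0000 18.5000; 18.5000 2.5000] = [139.0000 18.5000; 18.5000 3.5000]
BᵀPA = [-181.0000 59.0000; -24.5000 8.0000]
K = S⁻¹·BᵀPA = [-1.2496 0.4055; -0.3951 0.1421]
A−BK = [1.1958 -0.6932; 4.2496 -2.4055]
AᵀP(A−BK) = [5.1473 -2.1144; -2.1144 0.9359]
P' = Q + AᵀP(A−BK) = [25.1473 3.8856; 3.8856 3.1859]
tr(P') = 28.3332


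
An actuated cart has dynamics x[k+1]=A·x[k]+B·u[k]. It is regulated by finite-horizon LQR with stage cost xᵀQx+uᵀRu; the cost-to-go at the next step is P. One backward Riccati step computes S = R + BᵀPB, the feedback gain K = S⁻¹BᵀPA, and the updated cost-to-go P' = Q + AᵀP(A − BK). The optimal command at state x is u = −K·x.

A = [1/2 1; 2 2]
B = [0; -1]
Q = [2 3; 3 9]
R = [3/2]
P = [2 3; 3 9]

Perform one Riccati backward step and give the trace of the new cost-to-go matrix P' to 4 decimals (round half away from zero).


BᵀP = [-3.0000 -9.0000]
S = R + BᵀPB = [3/2] + [9.0000] = [10.5000]
BᵀPA = [-19.5000 -21.0000]
K = S⁻¹·BᵀPA = [-1.8571 -2.0000]
A−BK = [0.5000 1.0000; 0.1429 0.0000]
AᵀP(A−BK) = [6.2857 7.0000; 7.0000 8.0000]
P' = Q + AᵀP(A−BK) = [8.2857 10.0000; 10.0000 17.0000]
tr(P') = 25.2857

25.2857


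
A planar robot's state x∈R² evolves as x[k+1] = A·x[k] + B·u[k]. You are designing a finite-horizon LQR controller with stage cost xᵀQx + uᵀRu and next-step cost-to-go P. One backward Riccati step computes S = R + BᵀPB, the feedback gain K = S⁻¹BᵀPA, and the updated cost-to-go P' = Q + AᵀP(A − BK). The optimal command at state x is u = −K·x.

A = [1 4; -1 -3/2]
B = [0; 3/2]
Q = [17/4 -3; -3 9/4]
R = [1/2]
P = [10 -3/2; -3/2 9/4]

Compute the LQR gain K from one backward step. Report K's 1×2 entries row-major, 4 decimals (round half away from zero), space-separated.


BᵀP = [-2.2500 3.3750]
S = R + BᵀPB = [1/2] + [5.0625] = [5.5625]
BᵀPA = [-5.6250 -14.0625]
K = S⁻¹·BᵀPA = [-1.0112 -2.5281]
A−BK = [1.0000 4.0000; 0.5169 2.2921]
AᵀP(A−BK) = [9.5618 37.4045; 37.4045 147.5112]
P' = Q + AᵀP(A−BK) = [13.8118 34.4045; 34.4045 149.7612]
tr(P') = 163.5730

-1.0112 -2.5281


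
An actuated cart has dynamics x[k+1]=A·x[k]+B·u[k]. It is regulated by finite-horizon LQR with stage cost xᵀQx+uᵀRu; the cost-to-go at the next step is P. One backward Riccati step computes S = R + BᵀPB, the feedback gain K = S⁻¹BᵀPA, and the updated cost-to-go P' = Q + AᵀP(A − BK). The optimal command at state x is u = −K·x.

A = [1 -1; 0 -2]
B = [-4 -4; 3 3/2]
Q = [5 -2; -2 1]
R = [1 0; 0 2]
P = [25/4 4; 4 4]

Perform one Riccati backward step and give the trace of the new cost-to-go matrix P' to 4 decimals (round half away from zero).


12.9839

BᵀP = [-13.0000 -4.0000; -19.0000 -10.0000]
S = R + BᵀPB = [1 0; 0 2] + [40.0000 46.0000; 46.0000 61.0000] = [41.0000 46.0000; 46.0000 63.0000]
BᵀPA = [-13.0000 21.0000; -19.0000 39.0000]
K = S⁻¹·BᵀPA = [0.1178 -1.0086; -0.3876 1.3555]
A−BK = [-0.0792 0.3876; 0.2281 -1.0075]
AᵀP(A−BK) = [0.4170 -1.6076; -1.6076 6.5669]
P' = Q + AᵀP(A−BK) = [5.4170 -3.6076; -3.6076 7.5669]
tr(P') = 12.9839


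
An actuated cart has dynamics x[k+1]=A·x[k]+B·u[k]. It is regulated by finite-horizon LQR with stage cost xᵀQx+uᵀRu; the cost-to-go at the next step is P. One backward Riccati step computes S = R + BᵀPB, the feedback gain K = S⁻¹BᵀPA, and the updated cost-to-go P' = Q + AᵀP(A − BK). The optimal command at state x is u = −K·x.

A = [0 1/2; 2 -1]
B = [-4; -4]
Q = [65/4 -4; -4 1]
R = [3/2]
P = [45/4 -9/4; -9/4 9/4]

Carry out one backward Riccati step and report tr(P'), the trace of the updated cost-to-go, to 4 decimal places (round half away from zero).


31.3357

BᵀP = [-36.0000 0.0000]
S = R + BᵀPB = [3/2] + [144.0000] = [145.5000]
BᵀPA = [0.0000 -18.0000]
K = S⁻¹·BᵀPA = [0.0000 -0.1237]
A−BK = [0.0000 0.0052; 2.0000 -1.4948]
AᵀP(A−BK) = [9.0000 -6.7500; -6.7500 5.0857]
P' = Q + AᵀP(A−BK) = [25.2500 -10.7500; -10.7500 6.0857]
tr(P') = 31.3357


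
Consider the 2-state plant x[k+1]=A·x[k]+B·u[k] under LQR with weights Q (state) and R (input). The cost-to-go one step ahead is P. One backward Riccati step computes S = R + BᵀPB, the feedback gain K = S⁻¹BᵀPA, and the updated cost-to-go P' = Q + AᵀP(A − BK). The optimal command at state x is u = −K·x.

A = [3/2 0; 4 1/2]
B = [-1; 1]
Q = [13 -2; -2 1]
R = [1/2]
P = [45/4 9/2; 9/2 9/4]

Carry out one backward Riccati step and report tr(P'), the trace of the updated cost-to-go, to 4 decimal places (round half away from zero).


BᵀP = [-6.7500 -2.2500]
S = R + BᵀPB = [1/2] + [4.5000] = [5.0000]
BᵀPA = [-19.1250 -1.1250]
K = S⁻¹·BᵀPA = [-3.8250 -0.2250]
A−BK = [-2.3250 -0.2250; 7.8250 0.7250]
AᵀP(A−BK) = [42.1594 3.5719; 3.5719 0.3094]
P' = Q + AᵀP(A−BK) = [55.1594 1.5719; 1.5719 1.3094]
tr(P') = 56.4688

56.4688


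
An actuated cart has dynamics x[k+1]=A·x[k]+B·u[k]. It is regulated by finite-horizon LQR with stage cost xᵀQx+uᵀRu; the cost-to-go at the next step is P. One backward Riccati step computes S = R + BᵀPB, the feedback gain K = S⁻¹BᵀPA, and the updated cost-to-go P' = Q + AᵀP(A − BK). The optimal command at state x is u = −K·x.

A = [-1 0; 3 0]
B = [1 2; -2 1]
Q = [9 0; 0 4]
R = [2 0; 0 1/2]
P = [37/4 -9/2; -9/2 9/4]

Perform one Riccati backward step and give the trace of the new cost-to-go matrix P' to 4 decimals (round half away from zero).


BᵀP = [18.2500 -9.0000; 14.0000 -6.7500]
S = R + BᵀPB = [2 0; 0 1/2] + [36.2500 27.5000; 27.5000 21.2500] = [38.2500 27.5000; 27.5000 21.7500]
BᵀPA = [-45.2500 0.0000; -34.2500 0.0000]
K = S⁻¹·BᵀPA = [-0.5590 0.0000; -0.8679 0.0000]
A−BK = [1.2948 0.0000; 2.7498 0.0000]
AᵀP(A−BK) = [1.4785 0.0000; 0.0000 0.0000]
P' = Q + AᵀP(A−BK) = [10.4785 0.0000; 0.0000 4.0000]
tr(P') = 14.4785

14.4785


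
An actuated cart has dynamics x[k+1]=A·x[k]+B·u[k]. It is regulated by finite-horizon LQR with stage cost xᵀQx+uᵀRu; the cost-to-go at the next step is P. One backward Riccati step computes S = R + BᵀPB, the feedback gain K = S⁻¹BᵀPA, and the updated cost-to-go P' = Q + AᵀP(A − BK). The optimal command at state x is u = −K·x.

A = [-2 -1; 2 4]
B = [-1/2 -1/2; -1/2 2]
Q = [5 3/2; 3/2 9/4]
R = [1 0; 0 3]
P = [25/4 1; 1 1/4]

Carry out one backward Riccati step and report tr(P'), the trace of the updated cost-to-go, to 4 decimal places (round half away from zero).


BᵀP = [-3.6250 -0.6250; -1.1250 0.0000]
S = R + BᵀPB = [1 0; 0 3] + [2.1250 0.5625; 0.5625 0.5625] = [3.1250 0.5625; 0.5625 3.5625]
BᵀPA = [6.0000 1.1250; 2.2500 1.1250]
K = S⁻¹·BᵀPA = [1.8592 0.3120; 0.3380 0.2665]
A−BK = [-0.9014 -0.7107; 2.2535 3.6230]
AᵀP(A−BK) = [6.0845 2.0282; 2.0282 1.5991]
P' = Q + AᵀP(A−BK) = [11.0845 3.5282; 3.5282 3.8491]
tr(P') = 14.9336

14.9336


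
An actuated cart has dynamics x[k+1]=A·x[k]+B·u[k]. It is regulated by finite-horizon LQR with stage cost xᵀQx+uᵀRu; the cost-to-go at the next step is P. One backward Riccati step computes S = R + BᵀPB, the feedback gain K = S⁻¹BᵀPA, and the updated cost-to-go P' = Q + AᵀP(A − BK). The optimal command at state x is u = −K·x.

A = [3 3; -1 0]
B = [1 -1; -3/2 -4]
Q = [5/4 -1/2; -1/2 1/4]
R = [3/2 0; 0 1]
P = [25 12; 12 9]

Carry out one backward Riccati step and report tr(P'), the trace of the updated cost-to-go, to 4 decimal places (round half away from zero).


15.9280

BᵀP = [7.0000 -1.5000; -73.0000 -48.0000]
S = R + BᵀPB = [3/2 0; 0 1] + [9.2500 -1.0000; -1.0000 265.0000] = [10.7500 -1.0000; -1.0000 266.0000]
BᵀPA = [22.5000 21.0000; -171.0000 -219.0000]
K = S⁻¹·BᵀPA = [2.0339 1.8776; -0.6352 -0.8162]
A−BK = [0.3309 0.3062; -0.4899 -0.4487]
AᵀP(A−BK) = [7.6154 7.1762; 7.1762 6.8126]
P' = Q + AᵀP(A−BK) = [8.8654 6.6762; 6.6762 7.0626]
tr(P') = 15.9280


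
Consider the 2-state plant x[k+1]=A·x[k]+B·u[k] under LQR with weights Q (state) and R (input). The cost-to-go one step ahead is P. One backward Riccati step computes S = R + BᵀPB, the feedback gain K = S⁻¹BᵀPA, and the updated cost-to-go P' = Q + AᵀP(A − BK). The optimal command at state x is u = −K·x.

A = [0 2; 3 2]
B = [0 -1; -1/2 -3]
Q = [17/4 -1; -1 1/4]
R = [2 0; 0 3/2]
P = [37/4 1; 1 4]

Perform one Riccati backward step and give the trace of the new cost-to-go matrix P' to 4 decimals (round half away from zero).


BᵀP = [-0.5000 -2.0000; -12.2500 -13.0000]
S = R + BᵀPB = [2 0; 0 3/2] + [1.0000 6.5000; 6.5000 51.2500] = [3.0000 6.5000; 6.5000 52.7500]
BᵀPA = [-6.0000 -5.0000; -39.0000 -50.5000]
K = S⁻¹·BᵀPA = [-0.5431 0.5560; -0.6724 -1.0259]
A−BK = [-0.6724 0.9741; 0.7112 -0.7996]
AᵀP(A−BK) = [6.5172 -6.6724; -6.6724 11.9741]
P' = Q + AᵀP(A−BK) = [10.7672 -7.6724; -7.6724 12.2241]
tr(P') = 22.9914

22.9914


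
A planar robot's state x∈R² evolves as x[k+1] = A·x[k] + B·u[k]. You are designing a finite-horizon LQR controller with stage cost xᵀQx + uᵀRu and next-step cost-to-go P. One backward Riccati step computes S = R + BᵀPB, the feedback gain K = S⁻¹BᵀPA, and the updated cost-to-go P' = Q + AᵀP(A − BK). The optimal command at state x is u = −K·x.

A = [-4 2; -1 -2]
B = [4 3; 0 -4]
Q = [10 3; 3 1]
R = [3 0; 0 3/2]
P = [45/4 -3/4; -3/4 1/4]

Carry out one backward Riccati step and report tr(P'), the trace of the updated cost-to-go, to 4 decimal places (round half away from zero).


14.0747

BᵀP = [45.0000 -3.0000; 36.7500 -3.2500]
S = R + BᵀPB = [3 0; 0 3/2] + [180.0000 147.0000; 147.0000 123.2500] = [183.0000 147.0000; 147.0000 124.7500]
BᵀPA = [-177.0000 96.0000; -143.7500 80.0000]
K = S⁻¹·BᵀPA = [-0.7781 0.1770; -0.2354 0.4327]
A−BK = [-0.1813 -0.0061; -1.9416 -0.2692]
AᵀP(A−BK) = [2.6838 -0.4683; -0.4683 0.3909]
P' = Q + AᵀP(A−BK) = [12.6838 2.5317; 2.5317 1.3909]
tr(P') = 14.0747


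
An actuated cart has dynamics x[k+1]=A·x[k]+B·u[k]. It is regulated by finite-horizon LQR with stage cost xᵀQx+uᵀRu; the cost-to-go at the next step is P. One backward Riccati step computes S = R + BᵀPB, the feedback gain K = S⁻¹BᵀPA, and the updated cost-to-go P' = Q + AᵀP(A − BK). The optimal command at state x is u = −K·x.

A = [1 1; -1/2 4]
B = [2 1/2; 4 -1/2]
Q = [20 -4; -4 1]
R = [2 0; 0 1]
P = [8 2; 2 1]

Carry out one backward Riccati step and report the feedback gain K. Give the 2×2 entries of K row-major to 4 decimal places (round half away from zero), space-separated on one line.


0.1909 0.7137 0.5436 -0.3154

BᵀP = [24.0000 8.0000; 3.0000 0.5000]
S = R + BᵀPB = [2 0; 0 1] + [80.0000 8.0000; 8.0000 1.2500] = [82.0000 8.0000; 8.0000 2.2500]
BᵀPA = [20.0000 56.0000; 2.7500 5.0000]
K = S⁻¹·BᵀPA = [0.1909 0.7137; 0.5436 -0.3154]
A−BK = [0.3465 -0.2697; -0.9917 0.9876]
AᵀP(A−BK) = [0.9378 -0.4066; -0.4066 1.6100]
P' = Q + AᵀP(A−BK) = [20.9378 -4.4066; -4.4066 2.6100]
tr(P') = 23.5477


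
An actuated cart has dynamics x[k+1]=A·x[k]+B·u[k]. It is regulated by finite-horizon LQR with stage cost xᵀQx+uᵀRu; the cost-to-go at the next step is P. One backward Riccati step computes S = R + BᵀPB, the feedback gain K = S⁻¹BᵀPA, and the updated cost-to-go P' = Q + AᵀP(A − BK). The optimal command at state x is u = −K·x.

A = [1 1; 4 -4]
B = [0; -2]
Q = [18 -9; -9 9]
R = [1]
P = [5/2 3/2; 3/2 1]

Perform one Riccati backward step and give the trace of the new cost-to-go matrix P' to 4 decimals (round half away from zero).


34.8000

BᵀP = [-3.0000 -2.0000]
S = R + BᵀPB = [1] + [4.0000] = [5.0000]
BᵀPA = [-11.0000 5.0000]
K = S⁻¹·BᵀPA = [-2.2000 1.0000]
A−BK = [1.0000 1.0000; -0.4000 -2.0000]
AᵀP(A−BK) = [6.3000 -2.5000; -2.5000 1.5000]
P' = Q + AᵀP(A−BK) = [24.3000 -11.5000; -11.5000 10.5000]
tr(P') = 34.8000


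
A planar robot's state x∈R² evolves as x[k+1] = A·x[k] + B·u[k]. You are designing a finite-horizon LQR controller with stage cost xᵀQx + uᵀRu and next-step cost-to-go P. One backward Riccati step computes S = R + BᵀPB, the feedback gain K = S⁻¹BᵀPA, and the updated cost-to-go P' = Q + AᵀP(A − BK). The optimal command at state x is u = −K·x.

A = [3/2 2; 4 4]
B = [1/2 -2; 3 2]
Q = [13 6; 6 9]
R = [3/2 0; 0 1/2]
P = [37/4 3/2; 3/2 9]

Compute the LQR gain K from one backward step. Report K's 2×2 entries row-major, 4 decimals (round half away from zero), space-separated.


1.5345 1.6732 -0.3319 -0.5419

BᵀP = [9.1250 27.7500; -15.5000 15.0000]
S = R + BᵀPB = [3/2 0; 0 1/2] + [87.8125 37.2500; 37.2500 61.0000] = [89.3125 37.2500; 37.2500 61.5000]
BᵀPA = [124.6875 129.2500; 36.7500 29.0000]
K = S⁻¹·BᵀPA = [1.5345 1.6732; -0.3319 -0.5419]
A−BK = [0.0690 0.0797; 0.0603 0.0642]
AᵀP(A−BK) = [3.6763 4.0407; 4.0407 4.4573]
P' = Q + AᵀP(A−BK) = [16.6763 10.0407; 10.0407 13.4573]
tr(P') = 30.1335


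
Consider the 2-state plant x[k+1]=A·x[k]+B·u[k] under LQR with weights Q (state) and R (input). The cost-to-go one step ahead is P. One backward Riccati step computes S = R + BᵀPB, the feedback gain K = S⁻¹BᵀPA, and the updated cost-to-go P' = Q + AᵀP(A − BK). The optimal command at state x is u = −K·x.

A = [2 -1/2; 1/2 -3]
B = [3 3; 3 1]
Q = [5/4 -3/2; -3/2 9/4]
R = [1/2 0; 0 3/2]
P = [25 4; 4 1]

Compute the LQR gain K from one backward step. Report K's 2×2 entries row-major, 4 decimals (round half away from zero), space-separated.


0.2699 -0.6512 0.3579 0.4025

BᵀP = [87.0000 15.0000; 79.0000 13.0000]
S = R + BᵀPB = [1/2 0; 0 3/2] + [306.0000 276.0000; 276.0000 250.0000] = [306.5000 276.0000; 276.0000 251.5000]
BᵀPA = [181.5000 -88.5000; 164.5000 -78.5000]
K = S⁻¹·BᵀPA = [0.2699 -0.6512; 0.3579 0.4025]
A−BK = [0.1166 0.2461; -0.6675 -1.4490]
AᵀP(A−BK) = [0.3914 0.4799; 0.4799 1.2159]
P' = Q + AᵀP(A−BK) = [1.6414 -1.0201; -1.0201 3.4659]
tr(P') = 5.1073


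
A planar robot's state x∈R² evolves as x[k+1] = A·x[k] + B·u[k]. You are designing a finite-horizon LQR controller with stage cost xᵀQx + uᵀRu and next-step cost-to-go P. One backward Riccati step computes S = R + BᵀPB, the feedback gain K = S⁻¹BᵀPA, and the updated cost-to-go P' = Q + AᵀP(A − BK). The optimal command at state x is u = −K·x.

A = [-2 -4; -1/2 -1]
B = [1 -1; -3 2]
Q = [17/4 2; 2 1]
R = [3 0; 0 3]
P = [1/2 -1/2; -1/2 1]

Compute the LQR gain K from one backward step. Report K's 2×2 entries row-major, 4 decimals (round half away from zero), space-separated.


-0.0849 -0.1698 0.1038 0.2075

BᵀP = [2.0000 -3.5000; -1.5000 2.5000]
S = R + BᵀPB = [3 0; 0 3] + [12.5000 -9.0000; -9.0000 6.5000] = [15.5000 -9.0000; -9.0000 9.5000]
BᵀPA = [-2.2500 -4.5000; 1.7500 3.5000]
K = S⁻¹·BᵀPA = [-0.0849 -0.1698; 0.1038 0.2075]
A−BK = [-1.8113 -3.6226; -0.9623 -1.9245]
AᵀP(A−BK) = [0.8774 1.7547; 1.7547 3.5094]
P' = Q + AᵀP(A−BK) = [5.1274 3.7547; 3.7547 4.5094]
tr(P') = 9.6368


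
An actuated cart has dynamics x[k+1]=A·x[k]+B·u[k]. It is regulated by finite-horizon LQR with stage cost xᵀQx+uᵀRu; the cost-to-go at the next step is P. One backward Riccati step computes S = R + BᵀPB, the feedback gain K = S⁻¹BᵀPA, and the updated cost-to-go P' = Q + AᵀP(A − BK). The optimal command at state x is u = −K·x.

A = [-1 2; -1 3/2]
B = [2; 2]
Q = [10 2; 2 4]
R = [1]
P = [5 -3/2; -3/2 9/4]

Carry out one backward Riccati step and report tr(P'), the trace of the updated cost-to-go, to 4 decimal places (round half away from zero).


BᵀP = [7.0000 1.5000]
S = R + BᵀPB = [1] + [17.0000] = [18.0000]
BᵀPA = [-8.5000 16.2500]
K = S⁻¹·BᵀPA = [-0.4722 0.9028]
A−BK = [-0.0556 0.1944; -0.0556 -0.3056]
AᵀP(A−BK) = [0.2361 -0.4514; -0.4514 1.3924]
P' = Q + AᵀP(A−BK) = [10.2361 1.5486; 1.5486 5.3924]
tr(P') = 15.6285

15.6285


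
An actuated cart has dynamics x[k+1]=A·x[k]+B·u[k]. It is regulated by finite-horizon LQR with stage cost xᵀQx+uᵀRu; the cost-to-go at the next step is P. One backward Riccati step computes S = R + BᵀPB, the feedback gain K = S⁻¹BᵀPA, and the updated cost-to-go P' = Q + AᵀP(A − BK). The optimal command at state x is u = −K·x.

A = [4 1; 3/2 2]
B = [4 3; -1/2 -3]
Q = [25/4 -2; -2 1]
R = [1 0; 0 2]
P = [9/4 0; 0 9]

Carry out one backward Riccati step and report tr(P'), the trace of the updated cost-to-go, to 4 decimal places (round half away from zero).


BᵀP = [9.0000 -4.5000; 6.7500 -27.0000]
S = R + BᵀPB = [1 0; 0 2] + [38.2500 40.5000; 40.5000 101.2500] = [39.2500 40.5000; 40.5000 103.2500]
BᵀPA = [29.2500 0.0000; -13.5000 -47.2500]
K = S⁻¹·BᵀPA = [1.4786 0.7933; -0.7107 -0.7688]
A−BK = [0.2178 0.1333; 0.1071 0.0903]
AᵀP(A−BK) = [3.4065 2.4181; 2.4181 1.9247]
P' = Q + AᵀP(A−BK) = [9.6565 0.4181; 0.4181 2.9247]
tr(P') = 12.5812

12.5812


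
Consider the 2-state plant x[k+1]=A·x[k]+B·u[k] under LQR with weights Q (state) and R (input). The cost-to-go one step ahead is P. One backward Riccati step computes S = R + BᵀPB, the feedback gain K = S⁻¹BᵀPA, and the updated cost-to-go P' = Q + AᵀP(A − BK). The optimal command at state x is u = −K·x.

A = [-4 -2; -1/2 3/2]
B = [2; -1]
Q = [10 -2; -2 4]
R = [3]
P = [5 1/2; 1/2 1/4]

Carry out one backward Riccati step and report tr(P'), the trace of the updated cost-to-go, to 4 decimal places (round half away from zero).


BᵀP = [9.5000 0.7500]
S = R + BᵀPB = [3] + [18.2500] = [21.2500]
BᵀPA = [-38.3750 -17.8750]
K = S⁻¹·BᵀPA = [-1.8059 -0.8412]
A−BK = [-0.3882 -0.3176; -2.3059 0.6588]
AᵀP(A−BK) = [12.7618 5.0324; 5.0324 2.5265]
P' = Q + AᵀP(A−BK) = [22.7618 3.0324; 3.0324 6.5265]
tr(P') = 29.2882

29.2882


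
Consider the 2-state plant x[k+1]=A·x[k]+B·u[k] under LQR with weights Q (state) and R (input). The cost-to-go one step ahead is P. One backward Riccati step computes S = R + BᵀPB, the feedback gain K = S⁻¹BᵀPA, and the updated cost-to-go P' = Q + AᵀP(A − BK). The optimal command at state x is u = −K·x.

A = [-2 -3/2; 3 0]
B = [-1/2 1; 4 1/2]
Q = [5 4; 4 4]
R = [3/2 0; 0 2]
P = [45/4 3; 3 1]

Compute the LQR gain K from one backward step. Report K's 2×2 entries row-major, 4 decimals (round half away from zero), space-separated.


0.3512 -0.1513 -1.0714 -1.0892

BᵀP = [6.3750 2.5000; 12.7500 3.5000]
S = R + BᵀPB = [3/2 0; 0 2] + [6.8125 7.6250; 7.6250 14.5000] = [8.3125 7.6250; 7.6250 16.5000]
BᵀPA = [-5.2500 -9.5625; -15.0000 -19.1250]
K = S⁻¹·BᵀPA = [0.3512 -0.1513; -1.0714 -1.0892]
A−BK = [-0.7530 -0.4865; 2.1309 1.1497]
AᵀP(A−BK) = [3.7730 3.1181; 3.1181 3.0353]
P' = Q + AᵀP(A−BK) = [8.7730 7.1181; 7.1181 7.0353]
tr(P') = 15.8083


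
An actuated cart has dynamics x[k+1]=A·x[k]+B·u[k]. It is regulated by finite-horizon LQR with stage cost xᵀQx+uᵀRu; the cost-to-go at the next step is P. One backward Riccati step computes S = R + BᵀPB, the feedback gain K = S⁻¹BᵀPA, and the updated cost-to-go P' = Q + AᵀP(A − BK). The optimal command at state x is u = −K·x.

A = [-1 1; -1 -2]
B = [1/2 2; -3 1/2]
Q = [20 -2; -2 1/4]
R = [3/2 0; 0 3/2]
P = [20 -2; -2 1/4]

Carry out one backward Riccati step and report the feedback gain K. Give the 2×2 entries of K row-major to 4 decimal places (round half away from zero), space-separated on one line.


BᵀP = [16.0000 -1.7500; 39.0000 -3.8750]
S = R + BᵀPB = [3/2 0; 0 3/2] + [13.2500 31.1250; 31.1250 76.0625] = [14.7500 31.1250; 31.1250 77.5625]
BᵀPA = [-14.2500 19.5000; -35.1250 46.7500]
K = S⁻¹·BᵀPA = [-0.0685 0.3273; -0.4254 0.4714]
A−BK = [-0.1150 -0.1064; -0.9927 -1.2537]
AᵀP(A−BK) = [0.3327 -0.2781; -0.2781 0.5798]
P' = Q + AᵀP(A−BK) = [20.3327 -2.2781; -2.2781 0.8298]
tr(P') = 21.1625

-0.0685 0.3273 -0.4254 0.4714


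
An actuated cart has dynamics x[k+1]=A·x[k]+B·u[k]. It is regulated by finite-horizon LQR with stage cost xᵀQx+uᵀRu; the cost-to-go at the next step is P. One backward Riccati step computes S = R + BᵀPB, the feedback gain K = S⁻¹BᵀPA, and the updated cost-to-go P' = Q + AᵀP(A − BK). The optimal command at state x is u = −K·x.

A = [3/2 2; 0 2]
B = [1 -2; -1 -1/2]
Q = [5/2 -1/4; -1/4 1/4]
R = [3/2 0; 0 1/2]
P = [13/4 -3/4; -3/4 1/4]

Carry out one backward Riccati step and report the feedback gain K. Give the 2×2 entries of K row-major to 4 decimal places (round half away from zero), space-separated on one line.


BᵀP = [4.0000 -1.0000; -6.1250 1.3750]
S = R + BᵀPB = [3/2 0; 0 1/2] + [5.0000 -7.5000; -7.5000 11.5625] = [6.5000 -7.5000; -7.5000 12.0625]
BᵀPA = [6.0000 6.0000; -9.1875 -9.5000]
K = S⁻¹·BᵀPA = [0.1566 0.0508; -0.6643 -0.7560]
A−BK = [0.0148 0.4372; -0.1756 1.6728]
AᵀP(A−BK) = [0.2697 0.2496; 0.2496 0.5134]
P' = Q + AᵀP(A−BK) = [2.7697 -0.0004; -0.0004 0.7634]
tr(P') = 3.5331

0.1566 0.0508 -0.6643 -0.7560


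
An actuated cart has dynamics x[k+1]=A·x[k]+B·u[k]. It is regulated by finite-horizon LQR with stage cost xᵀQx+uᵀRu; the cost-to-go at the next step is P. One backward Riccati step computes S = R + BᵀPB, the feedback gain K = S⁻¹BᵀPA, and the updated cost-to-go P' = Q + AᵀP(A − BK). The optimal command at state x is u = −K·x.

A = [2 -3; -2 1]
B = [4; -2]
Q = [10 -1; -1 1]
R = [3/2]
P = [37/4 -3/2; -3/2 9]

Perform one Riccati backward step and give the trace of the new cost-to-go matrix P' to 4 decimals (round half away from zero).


20.0662

BᵀP = [40.0000 -24.0000]
S = R + BᵀPB = [3/2] + [208.0000] = [209.5000]
BᵀPA = [128.0000 -144.0000]
K = S⁻¹·BᵀPA = [0.6110 -0.6874]
A−BK = [-0.4439 -0.2506; -0.7780 -0.3747]
AᵀP(A−BK) = [6.7947 2.4809; 2.4809 2.2715]
P' = Q + AᵀP(A−BK) = [16.7947 1.4809; 1.4809 3.2715]
tr(P') = 20.0662


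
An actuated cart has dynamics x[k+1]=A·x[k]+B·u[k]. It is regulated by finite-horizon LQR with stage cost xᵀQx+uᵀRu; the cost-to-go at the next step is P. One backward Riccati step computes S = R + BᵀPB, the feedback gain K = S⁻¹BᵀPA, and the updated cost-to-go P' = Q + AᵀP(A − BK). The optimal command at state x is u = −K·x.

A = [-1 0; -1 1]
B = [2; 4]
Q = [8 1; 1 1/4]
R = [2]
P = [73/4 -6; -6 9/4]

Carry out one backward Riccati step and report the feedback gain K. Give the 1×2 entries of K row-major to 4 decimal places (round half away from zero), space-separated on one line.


-0.6333 -0.2000

BᵀP = [12.5000 -3.0000]
S = R + BᵀPB = [2] + [13.0000] = [15.0000]
BᵀPA = [-9.5000 -3.0000]
K = S⁻¹·BᵀPA = [-0.6333 -0.2000]
A−BK = [0.2667 0.4000; 1.5333 1.8000]
AᵀP(A−BK) = [2.4833 1.8500; 1.8500 1.6500]
P' = Q + AᵀP(A−BK) = [10.4833 2.8500; 2.8500 1.9000]
tr(P') = 12.3833


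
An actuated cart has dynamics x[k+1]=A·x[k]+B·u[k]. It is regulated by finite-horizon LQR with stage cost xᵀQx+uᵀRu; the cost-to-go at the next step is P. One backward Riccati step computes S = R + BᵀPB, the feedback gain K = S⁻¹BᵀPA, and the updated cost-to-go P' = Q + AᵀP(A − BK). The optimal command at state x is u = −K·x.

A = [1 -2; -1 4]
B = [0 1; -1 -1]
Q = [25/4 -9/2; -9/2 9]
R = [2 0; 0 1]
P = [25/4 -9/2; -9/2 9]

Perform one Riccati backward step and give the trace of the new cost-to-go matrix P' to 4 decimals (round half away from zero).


BᵀP = [4.5000 -9.0000; 10.7500 -13.5000]
S = R + BᵀPB = [2 0; 0 1] + [9.0000 13.5000; 13.5000 24.2500] = [11.0000 13.5000; 13.5000 25.2500]
BᵀPA = [13.5000 -45.0000; 24.2500 -75.5000]
K = S⁻¹·BᵀPA = [0.1414 -1.2251; 0.8848 -2.3351]
A−BK = [0.1152 0.3351; 0.0262 0.4398]
AᵀP(A−BK) = [0.8848 -2.3351; -2.3351 9.5707]
P' = Q + AᵀP(A−BK) = [7.1348 -6.8351; -6.8351 18.5707]
tr(P') = 25.7055

25.7055
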